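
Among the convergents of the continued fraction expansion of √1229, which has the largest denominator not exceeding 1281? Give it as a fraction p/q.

21490/613

√1229 = [35; 17, 1, 1, 17, 70, …] (period length 5).
Convergents:
  p_0/q_0 = 35/1
  p_1/q_1 = 596/17
  p_2/q_2 = 631/18
  p_3/q_3 = 1227/35
  p_4/q_4 = 21490/613
  p_5/q_5 = 1505527/42945
q_4 = 613 ≤ 1281 < 42945 = q_5, so the answer is 21490/613.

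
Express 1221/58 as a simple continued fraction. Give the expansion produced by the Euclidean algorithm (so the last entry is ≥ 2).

[21; 19, 3]

1221 = 21*58 + 3
58 = 19*3 + 1
3 = 3*1 + 0  (stop)
So 1221/58 = [21; 19, 3].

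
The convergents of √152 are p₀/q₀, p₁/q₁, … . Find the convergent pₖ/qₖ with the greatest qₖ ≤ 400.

2737/222

√152 = [12; 3, 24, …] (period length 2).
Convergents:
  p_0/q_0 = 12/1
  p_1/q_1 = 37/3
  p_2/q_2 = 900/73
  p_3/q_3 = 2737/222
  p_4/q_4 = 66588/5401
q_3 = 222 ≤ 400 < 5401 = q_4, so the answer is 2737/222.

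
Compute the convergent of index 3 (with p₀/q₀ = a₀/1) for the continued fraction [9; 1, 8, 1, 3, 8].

Using pₖ = aₖpₖ₋₁ + pₖ₋₂, qₖ = aₖqₖ₋₁ + qₖ₋₂ (with p₋₁=1, p₋₂=0, q₋₁=0, q₋₂=1):
  k=0: a=9, p=9, q=1
  k=1: a=1, p=10, q=1
  k=2: a=8, p=89, q=9
  k=3: a=1, p=99, q=10

99/10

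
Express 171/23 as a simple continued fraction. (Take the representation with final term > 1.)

[7; 2, 3, 3]

171 = 7×23 + 10
23 = 2×10 + 3
10 = 3×3 + 1
3 = 3×1 + 0  (stop)
So 171/23 = [7; 2, 3, 3].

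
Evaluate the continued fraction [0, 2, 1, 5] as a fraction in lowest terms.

6/17

Using pₖ = aₖpₖ₋₁ + pₖ₋₂ and qₖ = aₖqₖ₋₁ + qₖ₋₂:
  k=0: a=0, p=0, q=1
  k=1: a=2, p=1, q=2
  k=2: a=1, p=1, q=3
  k=3: a=5, p=6, q=17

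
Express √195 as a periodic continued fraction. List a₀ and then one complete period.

a₀ = ⌊√195⌋ = 13.
With m₀=0, d₀=1 and mₖ₊₁ = dₖaₖ − mₖ, dₖ₊₁ = (n − mₖ₊₁²)/dₖ, aₖ₊₁ = ⌊(a₀+mₖ₊₁)/dₖ₊₁⌋:
  k=1: m=13, d=26, a=1
  k=2: m=13, d=1, a=26
d=1 and a=2a₀=26 at k=2, so the next step gives (m, d) = (13, 26) again — its k=1 value — and the period has length 2.

[13; 1, 26]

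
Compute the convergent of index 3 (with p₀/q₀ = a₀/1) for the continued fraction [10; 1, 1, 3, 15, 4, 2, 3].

74/7

Using pₖ = aₖpₖ₋₁ + pₖ₋₂, qₖ = aₖqₖ₋₁ + qₖ₋₂ (with p₋₁=1, p₋₂=0, q₋₁=0, q₋₂=1):
  k=0: a=10, p=10, q=1
  k=1: a=1, p=11, q=1
  k=2: a=1, p=21, q=2
  k=3: a=3, p=74, q=7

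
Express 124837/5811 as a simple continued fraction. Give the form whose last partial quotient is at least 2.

[21; 2, 14, 9, 1, 19]

124837 = 21×5811 + 2806
5811 = 2×2806 + 199
2806 = 14×199 + 20
199 = 9×20 + 19
20 = 1×19 + 1
19 = 19×1 + 0  (stop)
So 124837/5811 = [21; 2, 14, 9, 1, 19].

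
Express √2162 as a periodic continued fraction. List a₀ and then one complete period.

[46; 2, 92]

a₀ = ⌊√2162⌋ = 46.
With m₀=0, d₀=1 and mₖ₊₁ = dₖaₖ − mₖ, dₖ₊₁ = (n − mₖ₊₁²)/dₖ, aₖ₊₁ = ⌊(a₀+mₖ₊₁)/dₖ₊₁⌋:
  k=1: m=46, d=46, a=2
  k=2: m=46, d=1, a=92
d=1 and a=2a₀=92 at k=2, so the next step gives (m, d) = (46, 46) again — its k=1 value — and the period has length 2.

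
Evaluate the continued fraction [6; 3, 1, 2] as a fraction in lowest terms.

69/11

Using pₖ = aₖpₖ₋₁ + pₖ₋₂ and qₖ = aₖqₖ₋₁ + qₖ₋₂:
  k=0: a=6, p=6, q=1
  k=1: a=3, p=19, q=3
  k=2: a=1, p=25, q=4
  k=3: a=2, p=69, q=11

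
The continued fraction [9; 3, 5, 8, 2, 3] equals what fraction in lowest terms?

8987/965

Using pₖ = aₖpₖ₋₁ + pₖ₋₂ and qₖ = aₖqₖ₋₁ + qₖ₋₂:
  k=0: a=9, p=9, q=1
  k=1: a=3, p=28, q=3
  k=2: a=5, p=149, q=16
  k=3: a=8, p=1220, q=131
  k=4: a=2, p=2589, q=278
  k=5: a=3, p=8987, q=965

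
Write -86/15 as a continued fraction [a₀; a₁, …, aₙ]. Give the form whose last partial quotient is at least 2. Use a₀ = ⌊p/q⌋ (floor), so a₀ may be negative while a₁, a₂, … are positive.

[-6; 3, 1, 3]

-86 = -6·15 + 4
15 = 3·4 + 3
4 = 1·3 + 1
3 = 3·1 + 0  (stop)
So -86/15 = [-6; 3, 1, 3].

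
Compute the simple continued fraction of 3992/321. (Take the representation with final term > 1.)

3992 = 12·321 + 140
321 = 2·140 + 41
140 = 3·41 + 17
41 = 2·17 + 7
17 = 2·7 + 3
7 = 2·3 + 1
3 = 3·1 + 0  (stop)
So 3992/321 = [12; 2, 3, 2, 2, 2, 3].

[12; 2, 3, 2, 2, 2, 3]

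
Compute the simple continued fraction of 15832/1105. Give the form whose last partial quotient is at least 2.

15832 = 14×1105 + 362
1105 = 3×362 + 19
362 = 19×19 + 1
19 = 19×1 + 0  (stop)
So 15832/1105 = [14; 3, 19, 19].

[14; 3, 19, 19]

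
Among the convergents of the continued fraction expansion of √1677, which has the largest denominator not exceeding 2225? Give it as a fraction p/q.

34399/840

√1677 = [40; 1, 19, 2, 19, 1, 80, …] (period length 6).
Convergents:
  p_0/q_0 = 40/1
  p_1/q_1 = 41/1
  p_2/q_2 = 819/20
  p_3/q_3 = 1679/41
  p_4/q_4 = 32720/799
  p_5/q_5 = 34399/840
  p_6/q_6 = 2784640/67999
q_5 = 840 ≤ 2225 < 67999 = q_6, so the answer is 34399/840.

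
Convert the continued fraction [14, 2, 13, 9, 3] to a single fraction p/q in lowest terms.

11035/762

Fold from the inside: start with 3/1.
  9 + 1/3 = 28/3
  13 + 3/28 = 367/28
  2 + 28/367 = 762/367
  14 + 367/762 = 11035/762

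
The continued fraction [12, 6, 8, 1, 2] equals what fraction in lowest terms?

Using pₖ = aₖpₖ₋₁ + pₖ₋₂ and qₖ = aₖqₖ₋₁ + qₖ₋₂:
  k=0: a=12, p=12, q=1
  k=1: a=6, p=73, q=6
  k=2: a=8, p=596, q=49
  k=3: a=1, p=669, q=55
  k=4: a=2, p=1934, q=159

1934/159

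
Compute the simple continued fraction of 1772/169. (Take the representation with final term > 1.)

[10; 2, 16, 2, 2]

1772 = 10·169 + 82
169 = 2·82 + 5
82 = 16·5 + 2
5 = 2·2 + 1
2 = 2·1 + 0  (stop)
So 1772/169 = [10; 2, 16, 2, 2].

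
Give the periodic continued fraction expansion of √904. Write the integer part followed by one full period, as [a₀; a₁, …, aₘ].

[30; 15, 60]

a₀ = ⌊√904⌋ = 30.
With m₀=0, d₀=1 and mₖ₊₁ = dₖaₖ − mₖ, dₖ₊₁ = (n − mₖ₊₁²)/dₖ, aₖ₊₁ = ⌊(a₀+mₖ₊₁)/dₖ₊₁⌋:
  k=1: m=30, d=4, a=15
  k=2: m=30, d=1, a=60
d=1 and a=2a₀=60 at k=2, so the next step gives (m, d) = (30, 4) again — its k=1 value — and the period has length 2.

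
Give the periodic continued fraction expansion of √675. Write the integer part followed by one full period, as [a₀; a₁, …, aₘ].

a₀ = ⌊√675⌋ = 25.
With m₀=0, d₀=1 and mₖ₊₁ = dₖaₖ − mₖ, dₖ₊₁ = (n − mₖ₊₁²)/dₖ, aₖ₊₁ = ⌊(a₀+mₖ₊₁)/dₖ₊₁⌋:
  k=1: m=25, d=50, a=1
  k=2: m=25, d=1, a=50
d=1 and a=2a₀=50 at k=2, so the next step gives (m, d) = (25, 50) again — its k=1 value — and the period has length 2.

[25; 1, 50]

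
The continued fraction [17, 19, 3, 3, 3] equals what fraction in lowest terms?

10862/637

Using pₖ = aₖpₖ₋₁ + pₖ₋₂ and qₖ = aₖqₖ₋₁ + qₖ₋₂:
  k=0: a=17, p=17, q=1
  k=1: a=19, p=324, q=19
  k=2: a=3, p=989, q=58
  k=3: a=3, p=3291, q=193
  k=4: a=3, p=10862, q=637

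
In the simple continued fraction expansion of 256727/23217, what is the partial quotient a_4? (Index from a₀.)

14

256727 = 11·23217 + 1340   →  a_0 = 11
23217 = 17·1340 + 437   →  a_1 = 17
1340 = 3·437 + 29   →  a_2 = 3
437 = 15·29 + 2   →  a_3 = 15
29 = 14·2 + 1   →  a_4 = 14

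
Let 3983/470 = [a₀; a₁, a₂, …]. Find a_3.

3

3983 = 8·470 + 223   →  a_0 = 8
470 = 2·223 + 24   →  a_1 = 2
223 = 9·24 + 7   →  a_2 = 9
24 = 3·7 + 3   →  a_3 = 3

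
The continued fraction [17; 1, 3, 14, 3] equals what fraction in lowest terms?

3107/175

Using pₖ = aₖpₖ₋₁ + pₖ₋₂ and qₖ = aₖqₖ₋₁ + qₖ₋₂:
  k=0: a=17, p=17, q=1
  k=1: a=1, p=18, q=1
  k=2: a=3, p=71, q=4
  k=3: a=14, p=1012, q=57
  k=4: a=3, p=3107, q=175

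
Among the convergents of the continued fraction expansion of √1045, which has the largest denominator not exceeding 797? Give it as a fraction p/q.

9407/291

√1045 = [32; 3, 15, 1, 4, 1, 15, 3, 64, …] (period length 8).
Convergents:
  p_0/q_0 = 32/1
  p_1/q_1 = 97/3
  p_2/q_2 = 1487/46
  p_3/q_3 = 1584/49
  p_4/q_4 = 7823/242
  p_5/q_5 = 9407/291
  p_6/q_6 = 148928/4607
q_5 = 291 ≤ 797 < 4607 = q_6, so the answer is 9407/291.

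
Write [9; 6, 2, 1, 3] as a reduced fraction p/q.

Fold from the inside: start with 3/1.
  1 + 1/3 = 4/3
  2 + 3/4 = 11/4
  6 + 4/11 = 70/11
  9 + 11/70 = 641/70

641/70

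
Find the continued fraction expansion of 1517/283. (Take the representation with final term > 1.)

1517 = 5·283 + 102
283 = 2·102 + 79
102 = 1·79 + 23
79 = 3·23 + 10
23 = 2·10 + 3
10 = 3·3 + 1
3 = 3·1 + 0  (stop)
So 1517/283 = [5; 2, 1, 3, 2, 3, 3].

[5; 2, 1, 3, 2, 3, 3]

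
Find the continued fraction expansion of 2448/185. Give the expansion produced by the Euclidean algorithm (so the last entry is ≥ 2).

[13; 4, 3, 3, 4]

2448 = 13·185 + 43
185 = 4·43 + 13
43 = 3·13 + 4
13 = 3·4 + 1
4 = 4·1 + 0  (stop)
So 2448/185 = [13; 4, 3, 3, 4].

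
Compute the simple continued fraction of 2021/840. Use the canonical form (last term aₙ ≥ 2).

2021 = 2×840 + 341
840 = 2×341 + 158
341 = 2×158 + 25
158 = 6×25 + 8
25 = 3×8 + 1
8 = 8×1 + 0  (stop)
So 2021/840 = [2; 2, 2, 6, 3, 8].

[2; 2, 2, 6, 3, 8]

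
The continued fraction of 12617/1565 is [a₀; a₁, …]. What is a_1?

12617 = 8·1565 + 97   →  a_0 = 8
1565 = 16·97 + 13   →  a_1 = 16

16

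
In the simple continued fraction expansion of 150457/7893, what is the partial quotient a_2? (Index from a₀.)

150457 = 19·7893 + 490   →  a_0 = 19
7893 = 16·490 + 53   →  a_1 = 16
490 = 9·53 + 13   →  a_2 = 9

9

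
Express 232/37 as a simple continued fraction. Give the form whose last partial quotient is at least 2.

232 = 6×37 + 10
37 = 3×10 + 7
10 = 1×7 + 3
7 = 2×3 + 1
3 = 3×1 + 0  (stop)
So 232/37 = [6; 3, 1, 2, 3].

[6; 3, 1, 2, 3]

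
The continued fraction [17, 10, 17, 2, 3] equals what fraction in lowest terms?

20981/1227

Using pₖ = aₖpₖ₋₁ + pₖ₋₂ and qₖ = aₖqₖ₋₁ + qₖ₋₂:
  k=0: a=17, p=17, q=1
  k=1: a=10, p=171, q=10
  k=2: a=17, p=2924, q=171
  k=3: a=2, p=6019, q=352
  k=4: a=3, p=20981, q=1227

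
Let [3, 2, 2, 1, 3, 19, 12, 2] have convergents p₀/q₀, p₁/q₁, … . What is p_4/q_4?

Using pₖ = aₖpₖ₋₁ + pₖ₋₂, qₖ = aₖqₖ₋₁ + qₖ₋₂ (with p₋₁=1, p₋₂=0, q₋₁=0, q₋₂=1):
  k=0: a=3, p=3, q=1
  k=1: a=2, p=7, q=2
  k=2: a=2, p=17, q=5
  k=3: a=1, p=24, q=7
  k=4: a=3, p=89, q=26

89/26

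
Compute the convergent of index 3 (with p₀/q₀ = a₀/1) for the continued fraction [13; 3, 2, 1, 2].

Using pₖ = aₖpₖ₋₁ + pₖ₋₂, qₖ = aₖqₖ₋₁ + qₖ₋₂ (with p₋₁=1, p₋₂=0, q₋₁=0, q₋₂=1):
  k=0: a=13, p=13, q=1
  k=1: a=3, p=40, q=3
  k=2: a=2, p=93, q=7
  k=3: a=1, p=133, q=10

133/10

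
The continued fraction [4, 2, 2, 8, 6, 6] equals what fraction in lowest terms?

6977/1584

Fold from the inside: start with 6/1.
  6 + 1/6 = 37/6
  8 + 6/37 = 302/37
  2 + 37/302 = 641/302
  2 + 302/641 = 1584/641
  4 + 641/1584 = 6977/1584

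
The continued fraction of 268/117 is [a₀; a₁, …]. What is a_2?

268 = 2·117 + 34   →  a_0 = 2
117 = 3·34 + 15   →  a_1 = 3
34 = 2·15 + 4   →  a_2 = 2

2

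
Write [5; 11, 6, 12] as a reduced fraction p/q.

Using pₖ = aₖpₖ₋₁ + pₖ₋₂ and qₖ = aₖqₖ₋₁ + qₖ₋₂:
  k=0: a=5, p=5, q=1
  k=1: a=11, p=56, q=11
  k=2: a=6, p=341, q=67
  k=3: a=12, p=4148, q=815

4148/815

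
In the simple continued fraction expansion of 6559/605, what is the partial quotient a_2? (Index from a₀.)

5

6559 = 10·605 + 509   →  a_0 = 10
605 = 1·509 + 96   →  a_1 = 1
509 = 5·96 + 29   →  a_2 = 5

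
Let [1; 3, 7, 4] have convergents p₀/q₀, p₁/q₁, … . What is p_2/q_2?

Using pₖ = aₖpₖ₋₁ + pₖ₋₂, qₖ = aₖqₖ₋₁ + qₖ₋₂ (with p₋₁=1, p₋₂=0, q₋₁=0, q₋₂=1):
  k=0: a=1, p=1, q=1
  k=1: a=3, p=4, q=3
  k=2: a=7, p=29, q=22

29/22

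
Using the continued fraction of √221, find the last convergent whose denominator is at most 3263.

√221 = [14; 1, 6, 2, 6, 1, 28, …] (period length 6).
Convergents:
  p_0/q_0 = 14/1
  p_1/q_1 = 15/1
  p_2/q_2 = 104/7
  p_3/q_3 = 223/15
  p_4/q_4 = 1442/97
  p_5/q_5 = 1665/112
  p_6/q_6 = 48062/3233
  p_7/q_7 = 49727/3345
q_6 = 3233 ≤ 3263 < 3345 = q_7, so the answer is 48062/3233.

48062/3233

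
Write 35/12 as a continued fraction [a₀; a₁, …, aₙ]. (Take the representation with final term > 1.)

35 = 2*12 + 11
12 = 1*11 + 1
11 = 11*1 + 0  (stop)
So 35/12 = [2; 1, 11].

[2; 1, 11]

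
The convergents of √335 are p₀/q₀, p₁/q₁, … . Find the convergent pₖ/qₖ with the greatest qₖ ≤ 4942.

66385/3627

√335 = [18; 3, 3, 3, 36, …] (period length 4).
Convergents:
  p_0/q_0 = 18/1
  p_1/q_1 = 55/3
  p_2/q_2 = 183/10
  p_3/q_3 = 604/33
  p_4/q_4 = 21927/1198
  p_5/q_5 = 66385/3627
  p_6/q_6 = 221082/12079
q_5 = 3627 ≤ 4942 < 12079 = q_6, so the answer is 66385/3627.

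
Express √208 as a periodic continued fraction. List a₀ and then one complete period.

a₀ = ⌊√208⌋ = 14.
With m₀=0, d₀=1 and mₖ₊₁ = dₖaₖ − mₖ, dₖ₊₁ = (n − mₖ₊₁²)/dₖ, aₖ₊₁ = ⌊(a₀+mₖ₊₁)/dₖ₊₁⌋:
  k=1: m=14, d=12, a=2
  k=2: m=10, d=9, a=2
  k=3: m=8, d=16, a=1
  k=4: m=8, d=9, a=2
  k=5: m=10, d=12, a=2
  k=6: m=14, d=1, a=28
d=1 and a=2a₀=28 at k=6, so the next step gives (m, d) = (14, 12) again — its k=1 value — and the period has length 6.

[14; 2, 2, 1, 2, 2, 28]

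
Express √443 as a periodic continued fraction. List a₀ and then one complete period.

[21; 21, 42]

a₀ = ⌊√443⌋ = 21.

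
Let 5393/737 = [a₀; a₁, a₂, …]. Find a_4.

5393 = 7·737 + 234   →  a_0 = 7
737 = 3·234 + 35   →  a_1 = 3
234 = 6·35 + 24   →  a_2 = 6
35 = 1·24 + 11   →  a_3 = 1
24 = 2·11 + 2   →  a_4 = 2

2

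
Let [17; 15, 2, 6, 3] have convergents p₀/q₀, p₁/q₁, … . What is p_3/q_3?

3430/201

Using pₖ = aₖpₖ₋₁ + pₖ₋₂, qₖ = aₖqₖ₋₁ + qₖ₋₂ (with p₋₁=1, p₋₂=0, q₋₁=0, q₋₂=1):
  k=0: a=17, p=17, q=1
  k=1: a=15, p=256, q=15
  k=2: a=2, p=529, q=31
  k=3: a=6, p=3430, q=201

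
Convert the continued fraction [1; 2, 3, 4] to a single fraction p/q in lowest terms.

Using pₖ = aₖpₖ₋₁ + pₖ₋₂ and qₖ = aₖqₖ₋₁ + qₖ₋₂:
  k=0: a=1, p=1, q=1
  k=1: a=2, p=3, q=2
  k=2: a=3, p=10, q=7
  k=3: a=4, p=43, q=30

43/30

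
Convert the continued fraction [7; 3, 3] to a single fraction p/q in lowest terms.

73/10

Fold from the inside: start with 3/1.
  3 + 1/3 = 10/3
  7 + 3/10 = 73/10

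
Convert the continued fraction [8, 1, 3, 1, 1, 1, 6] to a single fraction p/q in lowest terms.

817/93

Fold from the inside: start with 6/1.
  1 + 1/6 = 7/6
  1 + 6/7 = 13/7
  1 + 7/13 = 20/13
  3 + 13/20 = 73/20
  1 + 20/73 = 93/73
  8 + 73/93 = 817/93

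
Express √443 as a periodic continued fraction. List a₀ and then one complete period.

a₀ = ⌊√443⌋ = 21.
With m₀=0, d₀=1 and mₖ₊₁ = dₖaₖ − mₖ, dₖ₊₁ = (n − mₖ₊₁²)/dₖ, aₖ₊₁ = ⌊(a₀+mₖ₊₁)/dₖ₊₁⌋:
  k=1: m=21, d=2, a=21
  k=2: m=21, d=1, a=42
d=1 and a=2a₀=42 at k=2, so the next step gives (m, d) = (21, 2) again — its k=1 value — and the period has length 2.

[21; 21, 42]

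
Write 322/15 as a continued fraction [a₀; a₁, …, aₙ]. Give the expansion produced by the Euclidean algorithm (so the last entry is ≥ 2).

322 = 21×15 + 7
15 = 2×7 + 1
7 = 7×1 + 0  (stop)
So 322/15 = [21; 2, 7].

[21; 2, 7]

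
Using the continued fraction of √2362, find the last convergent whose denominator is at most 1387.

47191/971

√2362 = [48; 1, 1, 1, 1, 96, …] (period length 5).
Convergents:
  p_0/q_0 = 48/1
  p_1/q_1 = 49/1
  p_2/q_2 = 97/2
  p_3/q_3 = 146/3
  p_4/q_4 = 243/5
  p_5/q_5 = 23474/483
  p_6/q_6 = 23717/488
  p_7/q_7 = 47191/971
  p_8/q_8 = 70908/1459
q_7 = 971 ≤ 1387 < 1459 = q_8, so the answer is 47191/971.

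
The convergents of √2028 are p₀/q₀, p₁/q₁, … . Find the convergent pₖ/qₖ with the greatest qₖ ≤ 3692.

121635/2701

√2028 = [45; 30, 90, …] (period length 2).
Convergents:
  p_0/q_0 = 45/1
  p_1/q_1 = 1351/30
  p_2/q_2 = 121635/2701
  p_3/q_3 = 3650401/81060
q_2 = 2701 ≤ 3692 < 81060 = q_3, so the answer is 121635/2701.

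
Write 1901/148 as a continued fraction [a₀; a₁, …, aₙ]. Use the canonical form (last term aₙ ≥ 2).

1901 = 12*148 + 125
148 = 1*125 + 23
125 = 5*23 + 10
23 = 2*10 + 3
10 = 3*3 + 1
3 = 3*1 + 0  (stop)
So 1901/148 = [12; 1, 5, 2, 3, 3].

[12; 1, 5, 2, 3, 3]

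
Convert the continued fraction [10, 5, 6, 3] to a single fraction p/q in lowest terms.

Fold from the inside: start with 3/1.
  6 + 1/3 = 19/3
  5 + 3/19 = 98/19
  10 + 19/98 = 999/98

999/98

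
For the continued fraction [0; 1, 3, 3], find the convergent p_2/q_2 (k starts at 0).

Using pₖ = aₖpₖ₋₁ + pₖ₋₂, qₖ = aₖqₖ₋₁ + qₖ₋₂ (with p₋₁=1, p₋₂=0, q₋₁=0, q₋₂=1):
  k=0: a=0, p=0, q=1
  k=1: a=1, p=1, q=1
  k=2: a=3, p=3, q=4

3/4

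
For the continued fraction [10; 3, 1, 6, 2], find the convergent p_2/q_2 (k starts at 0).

Using pₖ = aₖpₖ₋₁ + pₖ₋₂, qₖ = aₖqₖ₋₁ + qₖ₋₂ (with p₋₁=1, p₋₂=0, q₋₁=0, q₋₂=1):
  k=0: a=10, p=10, q=1
  k=1: a=3, p=31, q=3
  k=2: a=1, p=41, q=4

41/4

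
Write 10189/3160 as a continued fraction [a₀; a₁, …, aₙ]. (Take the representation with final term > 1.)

[3; 4, 2, 5, 3, 4, 1, 3]

10189 = 3×3160 + 709
3160 = 4×709 + 324
709 = 2×324 + 61
324 = 5×61 + 19
61 = 3×19 + 4
19 = 4×4 + 3
4 = 1×3 + 1
3 = 3×1 + 0  (stop)
So 10189/3160 = [3; 4, 2, 5, 3, 4, 1, 3].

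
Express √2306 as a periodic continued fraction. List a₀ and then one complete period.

[48; 48, 96]

a₀ = ⌊√2306⌋ = 48.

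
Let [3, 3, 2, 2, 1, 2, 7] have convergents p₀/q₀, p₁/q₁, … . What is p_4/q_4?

79/24

Using pₖ = aₖpₖ₋₁ + pₖ₋₂, qₖ = aₖqₖ₋₁ + qₖ₋₂ (with p₋₁=1, p₋₂=0, q₋₁=0, q₋₂=1):
  k=0: a=3, p=3, q=1
  k=1: a=3, p=10, q=3
  k=2: a=2, p=23, q=7
  k=3: a=2, p=56, q=17
  k=4: a=1, p=79, q=24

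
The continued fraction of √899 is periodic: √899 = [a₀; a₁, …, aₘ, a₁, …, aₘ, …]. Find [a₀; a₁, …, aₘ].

a₀ = ⌊√899⌋ = 29.

[29; 1, 58]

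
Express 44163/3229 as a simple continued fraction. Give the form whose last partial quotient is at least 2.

44163 = 13×3229 + 2186
3229 = 1×2186 + 1043
2186 = 2×1043 + 100
1043 = 10×100 + 43
100 = 2×43 + 14
43 = 3×14 + 1
14 = 14×1 + 0  (stop)
So 44163/3229 = [13; 1, 2, 10, 2, 3, 14].

[13; 1, 2, 10, 2, 3, 14]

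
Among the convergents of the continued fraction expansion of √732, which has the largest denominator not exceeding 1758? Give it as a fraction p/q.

26325/973

√732 = [27; 18, 54, …] (period length 2).
Convergents:
  p_0/q_0 = 27/1
  p_1/q_1 = 487/18
  p_2/q_2 = 26325/973
  p_3/q_3 = 474337/17532
q_2 = 973 ≤ 1758 < 17532 = q_3, so the answer is 26325/973.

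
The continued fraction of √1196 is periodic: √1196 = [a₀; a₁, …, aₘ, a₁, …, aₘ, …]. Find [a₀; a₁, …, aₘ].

[34; 1, 1, 2, 1, 1, 68]

a₀ = ⌊√1196⌋ = 34.
With m₀=0, d₀=1 and mₖ₊₁ = dₖaₖ − mₖ, dₖ₊₁ = (n − mₖ₊₁²)/dₖ, aₖ₊₁ = ⌊(a₀+mₖ₊₁)/dₖ₊₁⌋:
  k=1: m=34, d=40, a=1
  k=2: m=6, d=29, a=1
  k=3: m=23, d=23, a=2
  k=4: m=23, d=29, a=1
  k=5: m=6, d=40, a=1
  k=6: m=34, d=1, a=68
d=1 and a=2a₀=68 at k=6, so the next step gives (m, d) = (34, 40) again — its k=1 value — and the period has length 6.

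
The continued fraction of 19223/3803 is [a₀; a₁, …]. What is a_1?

18

19223 = 5·3803 + 208   →  a_0 = 5
3803 = 18·208 + 59   →  a_1 = 18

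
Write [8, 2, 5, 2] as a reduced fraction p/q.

Using pₖ = aₖpₖ₋₁ + pₖ₋₂ and qₖ = aₖqₖ₋₁ + qₖ₋₂:
  k=0: a=8, p=8, q=1
  k=1: a=2, p=17, q=2
  k=2: a=5, p=93, q=11
  k=3: a=2, p=203, q=24

203/24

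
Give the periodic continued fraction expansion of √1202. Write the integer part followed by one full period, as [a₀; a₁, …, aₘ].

[34; 1, 2, 34, 2, 1, 68]

a₀ = ⌊√1202⌋ = 34.
With m₀=0, d₀=1 and mₖ₊₁ = dₖaₖ − mₖ, dₖ₊₁ = (n − mₖ₊₁²)/dₖ, aₖ₊₁ = ⌊(a₀+mₖ₊₁)/dₖ₊₁⌋:
  k=1: m=34, d=46, a=1
  k=2: m=12, d=23, a=2
  k=3: m=34, d=2, a=34
  k=4: m=34, d=23, a=2
  k=5: m=12, d=46, a=1
  k=6: m=34, d=1, a=68
d=1 and a=2a₀=68 at k=6, so the next step gives (m, d) = (34, 46) again — its k=1 value — and the period has length 6.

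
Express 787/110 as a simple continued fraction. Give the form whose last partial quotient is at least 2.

[7; 6, 2, 8]

787 = 7*110 + 17
110 = 6*17 + 8
17 = 2*8 + 1
8 = 8*1 + 0  (stop)
So 787/110 = [7; 6, 2, 8].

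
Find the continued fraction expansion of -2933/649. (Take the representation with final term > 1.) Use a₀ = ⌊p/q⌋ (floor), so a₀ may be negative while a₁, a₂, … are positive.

-2933 = -5*649 + 312
649 = 2*312 + 25
312 = 12*25 + 12
25 = 2*12 + 1
12 = 12*1 + 0  (stop)
So -2933/649 = [-5; 2, 12, 2, 12].

[-5; 2, 12, 2, 12]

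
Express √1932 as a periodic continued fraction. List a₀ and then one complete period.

[43; 1, 20, 1, 86]

a₀ = ⌊√1932⌋ = 43.
With m₀=0, d₀=1 and mₖ₊₁ = dₖaₖ − mₖ, dₖ₊₁ = (n − mₖ₊₁²)/dₖ, aₖ₊₁ = ⌊(a₀+mₖ₊₁)/dₖ₊₁⌋:
  k=1: m=43, d=83, a=1
  k=2: m=40, d=4, a=20
  k=3: m=40, d=83, a=1
  k=4: m=43, d=1, a=86
d=1 and a=2a₀=86 at k=4, so the next step gives (m, d) = (43, 83) again — its k=1 value — and the period has length 4.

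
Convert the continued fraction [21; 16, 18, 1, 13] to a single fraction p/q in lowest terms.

Using pₖ = aₖpₖ₋₁ + pₖ₋₂ and qₖ = aₖqₖ₋₁ + qₖ₋₂:
  k=0: a=21, p=21, q=1
  k=1: a=16, p=337, q=16
  k=2: a=18, p=6087, q=289
  k=3: a=1, p=6424, q=305
  k=4: a=13, p=89599, q=4254

89599/4254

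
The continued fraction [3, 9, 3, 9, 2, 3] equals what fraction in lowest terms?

Fold from the inside: start with 3/1.
  2 + 1/3 = 7/3
  9 + 3/7 = 66/7
  3 + 7/66 = 205/66
  9 + 66/205 = 1911/205
  3 + 205/1911 = 5938/1911

5938/1911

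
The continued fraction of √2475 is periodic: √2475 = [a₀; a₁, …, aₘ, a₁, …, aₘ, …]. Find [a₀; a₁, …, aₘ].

[49; 1, 2, 1, 98]

a₀ = ⌊√2475⌋ = 49.
With m₀=0, d₀=1 and mₖ₊₁ = dₖaₖ − mₖ, dₖ₊₁ = (n − mₖ₊₁²)/dₖ, aₖ₊₁ = ⌊(a₀+mₖ₊₁)/dₖ₊₁⌋:
  k=1: m=49, d=74, a=1
  k=2: m=25, d=25, a=2
  k=3: m=25, d=74, a=1
  k=4: m=49, d=1, a=98
d=1 and a=2a₀=98 at k=4, so the next step gives (m, d) = (49, 74) again — its k=1 value — and the period has length 4.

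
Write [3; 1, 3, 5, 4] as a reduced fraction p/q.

331/88

Using pₖ = aₖpₖ₋₁ + pₖ₋₂ and qₖ = aₖqₖ₋₁ + qₖ₋₂:
  k=0: a=3, p=3, q=1
  k=1: a=1, p=4, q=1
  k=2: a=3, p=15, q=4
  k=3: a=5, p=79, q=21
  k=4: a=4, p=331, q=88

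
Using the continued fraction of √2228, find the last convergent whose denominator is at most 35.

236/5

√2228 = [47; 4, 1, 22, 1, 4, 94, …] (period length 6).
Convergents:
  p_0/q_0 = 47/1
  p_1/q_1 = 189/4
  p_2/q_2 = 236/5
  p_3/q_3 = 5381/114
q_2 = 5 ≤ 35 < 114 = q_3, so the answer is 236/5.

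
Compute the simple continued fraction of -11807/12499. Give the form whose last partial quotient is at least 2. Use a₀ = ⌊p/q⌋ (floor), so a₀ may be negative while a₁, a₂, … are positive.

-11807 = -1×12499 + 692
12499 = 18×692 + 43
692 = 16×43 + 4
43 = 10×4 + 3
4 = 1×3 + 1
3 = 3×1 + 0  (stop)
So -11807/12499 = [-1; 18, 16, 10, 1, 3].

[-1; 18, 16, 10, 1, 3]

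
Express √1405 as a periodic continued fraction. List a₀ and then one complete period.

[37; 2, 14, 2, 74]

a₀ = ⌊√1405⌋ = 37.
With m₀=0, d₀=1 and mₖ₊₁ = dₖaₖ − mₖ, dₖ₊₁ = (n − mₖ₊₁²)/dₖ, aₖ₊₁ = ⌊(a₀+mₖ₊₁)/dₖ₊₁⌋:
  k=1: m=37, d=36, a=2
  k=2: m=35, d=5, a=14
  k=3: m=35, d=36, a=2
  k=4: m=37, d=1, a=74
d=1 and a=2a₀=74 at k=4, so the next step gives (m, d) = (37, 36) again — its k=1 value — and the period has length 4.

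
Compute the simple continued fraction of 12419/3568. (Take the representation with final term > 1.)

[3; 2, 12, 2, 2, 1, 19]

12419 = 3×3568 + 1715
3568 = 2×1715 + 138
1715 = 12×138 + 59
138 = 2×59 + 20
59 = 2×20 + 19
20 = 1×19 + 1
19 = 19×1 + 0  (stop)
So 12419/3568 = [3; 2, 12, 2, 2, 1, 19].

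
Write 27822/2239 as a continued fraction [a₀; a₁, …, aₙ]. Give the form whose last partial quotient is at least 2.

[12; 2, 2, 1, 7, 2, 19]

27822 = 12·2239 + 954
2239 = 2·954 + 331
954 = 2·331 + 292
331 = 1·292 + 39
292 = 7·39 + 19
39 = 2·19 + 1
19 = 19·1 + 0  (stop)
So 27822/2239 = [12; 2, 2, 1, 7, 2, 19].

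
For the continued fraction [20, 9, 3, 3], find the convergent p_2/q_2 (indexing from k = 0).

563/28

Using pₖ = aₖpₖ₋₁ + pₖ₋₂, qₖ = aₖqₖ₋₁ + qₖ₋₂ (with p₋₁=1, p₋₂=0, q₋₁=0, q₋₂=1):
  k=0: a=20, p=20, q=1
  k=1: a=9, p=181, q=9
  k=2: a=3, p=563, q=28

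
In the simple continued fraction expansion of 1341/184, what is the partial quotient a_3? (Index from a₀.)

8

1341 = 7·184 + 53   →  a_0 = 7
184 = 3·53 + 25   →  a_1 = 3
53 = 2·25 + 3   →  a_2 = 2
25 = 8·3 + 1   →  a_3 = 8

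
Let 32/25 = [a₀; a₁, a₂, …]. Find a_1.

32 = 1·25 + 7   →  a_0 = 1
25 = 3·7 + 4   →  a_1 = 3

3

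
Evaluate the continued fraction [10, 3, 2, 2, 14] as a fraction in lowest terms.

Using pₖ = aₖpₖ₋₁ + pₖ₋₂ and qₖ = aₖqₖ₋₁ + qₖ₋₂:
  k=0: a=10, p=10, q=1
  k=1: a=3, p=31, q=3
  k=2: a=2, p=72, q=7
  k=3: a=2, p=175, q=17
  k=4: a=14, p=2522, q=245

2522/245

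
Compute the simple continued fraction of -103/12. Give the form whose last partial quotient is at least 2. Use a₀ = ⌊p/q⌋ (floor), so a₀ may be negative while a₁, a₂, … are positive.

[-9; 2, 2, 2]

-103 = -9×12 + 5
12 = 2×5 + 2
5 = 2×2 + 1
2 = 2×1 + 0  (stop)
So -103/12 = [-9; 2, 2, 2].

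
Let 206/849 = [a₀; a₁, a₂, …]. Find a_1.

206 = 0·849 + 206   →  a_0 = 0
849 = 4·206 + 25   →  a_1 = 4

4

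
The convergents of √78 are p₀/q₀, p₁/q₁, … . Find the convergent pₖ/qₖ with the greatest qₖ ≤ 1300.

√78 = [8; 1, 4, 1, 16, …] (period length 4).
Convergents:
  p_0/q_0 = 8/1
  p_1/q_1 = 9/1
  p_2/q_2 = 44/5
  p_3/q_3 = 53/6
  p_4/q_4 = 892/101
  p_5/q_5 = 945/107
  p_6/q_6 = 4672/529
  p_7/q_7 = 5617/636
  p_8/q_8 = 94544/10705
q_7 = 636 ≤ 1300 < 10705 = q_8, so the answer is 5617/636.

5617/636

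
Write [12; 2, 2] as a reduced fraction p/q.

Using pₖ = aₖpₖ₋₁ + pₖ₋₂ and qₖ = aₖqₖ₋₁ + qₖ₋₂:
  k=0: a=12, p=12, q=1
  k=1: a=2, p=25, q=2
  k=2: a=2, p=62, q=5

62/5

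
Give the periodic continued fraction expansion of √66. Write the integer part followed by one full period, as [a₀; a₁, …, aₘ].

a₀ = ⌊√66⌋ = 8.

[8; 8, 16]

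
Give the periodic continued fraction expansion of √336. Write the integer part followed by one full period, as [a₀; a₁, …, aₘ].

a₀ = ⌊√336⌋ = 18.
With m₀=0, d₀=1 and mₖ₊₁ = dₖaₖ − mₖ, dₖ₊₁ = (n − mₖ₊₁²)/dₖ, aₖ₊₁ = ⌊(a₀+mₖ₊₁)/dₖ₊₁⌋:
  k=1: m=18, d=12, a=3
  k=2: m=18, d=1, a=36
d=1 and a=2a₀=36 at k=2, so the next step gives (m, d) = (18, 12) again — its k=1 value — and the period has length 2.

[18; 3, 36]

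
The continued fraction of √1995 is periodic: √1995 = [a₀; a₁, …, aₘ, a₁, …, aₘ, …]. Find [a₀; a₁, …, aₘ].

a₀ = ⌊√1995⌋ = 44.
With m₀=0, d₀=1 and mₖ₊₁ = dₖaₖ − mₖ, dₖ₊₁ = (n − mₖ₊₁²)/dₖ, aₖ₊₁ = ⌊(a₀+mₖ₊₁)/dₖ₊₁⌋:
  k=1: m=44, d=59, a=1
  k=2: m=15, d=30, a=1
  k=3: m=15, d=59, a=1
  k=4: m=44, d=1, a=88
d=1 and a=2a₀=88 at k=4, so the next step gives (m, d) = (44, 59) again — its k=1 value — and the period has length 4.

[44; 1, 1, 1, 88]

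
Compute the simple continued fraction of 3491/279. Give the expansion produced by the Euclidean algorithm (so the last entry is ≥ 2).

[12; 1, 1, 19, 2, 3]

3491 = 12·279 + 143
279 = 1·143 + 136
143 = 1·136 + 7
136 = 19·7 + 3
7 = 2·3 + 1
3 = 3·1 + 0  (stop)
So 3491/279 = [12; 1, 1, 19, 2, 3].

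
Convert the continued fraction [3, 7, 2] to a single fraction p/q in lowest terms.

Using pₖ = aₖpₖ₋₁ + pₖ₋₂ and qₖ = aₖqₖ₋₁ + qₖ₋₂:
  k=0: a=3, p=3, q=1
  k=1: a=7, p=22, q=7
  k=2: a=2, p=47, q=15

47/15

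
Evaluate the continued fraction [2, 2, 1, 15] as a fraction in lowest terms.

Using pₖ = aₖpₖ₋₁ + pₖ₋₂ and qₖ = aₖqₖ₋₁ + qₖ₋₂:
  k=0: a=2, p=2, q=1
  k=1: a=2, p=5, q=2
  k=2: a=1, p=7, q=3
  k=3: a=15, p=110, q=47

110/47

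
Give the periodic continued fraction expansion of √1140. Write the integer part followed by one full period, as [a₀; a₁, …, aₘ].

a₀ = ⌊√1140⌋ = 33.
With m₀=0, d₀=1 and mₖ₊₁ = dₖaₖ − mₖ, dₖ₊₁ = (n − mₖ₊₁²)/dₖ, aₖ₊₁ = ⌊(a₀+mₖ₊₁)/dₖ₊₁⌋:
  k=1: m=33, d=51, a=1
  k=2: m=18, d=16, a=3
  k=3: m=30, d=15, a=4
  k=4: m=30, d=16, a=3
  k=5: m=18, d=51, a=1
  k=6: m=33, d=1, a=66
d=1 and a=2a₀=66 at k=6, so the next step gives (m, d) = (33, 51) again — its k=1 value — and the period has length 6.

[33; 1, 3, 4, 3, 1, 66]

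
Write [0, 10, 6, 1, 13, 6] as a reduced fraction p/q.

Fold from the inside: start with 6/1.
  13 + 1/6 = 79/6
  1 + 6/79 = 85/79
  6 + 79/85 = 589/85
  10 + 85/589 = 5975/589
  0 + 589/5975 = 589/5975

589/5975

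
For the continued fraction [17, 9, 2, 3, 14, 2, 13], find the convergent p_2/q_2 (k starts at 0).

325/19

Using pₖ = aₖpₖ₋₁ + pₖ₋₂, qₖ = aₖqₖ₋₁ + qₖ₋₂ (with p₋₁=1, p₋₂=0, q₋₁=0, q₋₂=1):
  k=0: a=17, p=17, q=1
  k=1: a=9, p=154, q=9
  k=2: a=2, p=325, q=19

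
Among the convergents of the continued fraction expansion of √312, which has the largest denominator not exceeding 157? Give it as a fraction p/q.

√312 = [17; 1, 1, 1, 34, …] (period length 4).
Convergents:
  p_0/q_0 = 17/1
  p_1/q_1 = 18/1
  p_2/q_2 = 35/2
  p_3/q_3 = 53/3
  p_4/q_4 = 1837/104
  p_5/q_5 = 1890/107
  p_6/q_6 = 3727/211
q_5 = 107 ≤ 157 < 211 = q_6, so the answer is 1890/107.

1890/107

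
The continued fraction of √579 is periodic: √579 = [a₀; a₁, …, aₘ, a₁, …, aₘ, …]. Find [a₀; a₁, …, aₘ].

a₀ = ⌊√579⌋ = 24.

[24; 16, 48]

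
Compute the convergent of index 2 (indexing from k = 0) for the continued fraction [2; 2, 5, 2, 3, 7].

Using pₖ = aₖpₖ₋₁ + pₖ₋₂, qₖ = aₖqₖ₋₁ + qₖ₋₂ (with p₋₁=1, p₋₂=0, q₋₁=0, q₋₂=1):
  k=0: a=2, p=2, q=1
  k=1: a=2, p=5, q=2
  k=2: a=5, p=27, q=11

27/11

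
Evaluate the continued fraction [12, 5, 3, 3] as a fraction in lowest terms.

Fold from the inside: start with 3/1.
  3 + 1/3 = 10/3
  5 + 3/10 = 53/10
  12 + 10/53 = 646/53

646/53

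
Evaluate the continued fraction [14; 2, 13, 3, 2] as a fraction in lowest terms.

2795/193

Fold from the inside: start with 2/1.
  3 + 1/2 = 7/2
  13 + 2/7 = 93/7
  2 + 7/93 = 193/93
  14 + 93/193 = 2795/193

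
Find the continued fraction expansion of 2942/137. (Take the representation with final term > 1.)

2942 = 21·137 + 65
137 = 2·65 + 7
65 = 9·7 + 2
7 = 3·2 + 1
2 = 2·1 + 0  (stop)
So 2942/137 = [21; 2, 9, 3, 2].

[21; 2, 9, 3, 2]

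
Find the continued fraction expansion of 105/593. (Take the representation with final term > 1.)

105 = 0*593 + 105
593 = 5*105 + 68
105 = 1*68 + 37
68 = 1*37 + 31
37 = 1*31 + 6
31 = 5*6 + 1
6 = 6*1 + 0  (stop)
So 105/593 = [0; 5, 1, 1, 1, 5, 6].

[0; 5, 1, 1, 1, 5, 6]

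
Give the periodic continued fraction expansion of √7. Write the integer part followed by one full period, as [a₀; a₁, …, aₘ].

a₀ = ⌊√7⌋ = 2.
With m₀=0, d₀=1 and mₖ₊₁ = dₖaₖ − mₖ, dₖ₊₁ = (n − mₖ₊₁²)/dₖ, aₖ₊₁ = ⌊(a₀+mₖ₊₁)/dₖ₊₁⌋:
  k=1: m=2, d=3, a=1
  k=2: m=1, d=2, a=1
  k=3: m=1, d=3, a=1
  k=4: m=2, d=1, a=4
d=1 and a=2a₀=4 at k=4, so the next step gives (m, d) = (2, 3) again — its k=1 value — and the period has length 4.

[2; 1, 1, 1, 4]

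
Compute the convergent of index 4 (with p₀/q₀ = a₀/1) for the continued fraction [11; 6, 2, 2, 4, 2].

1573/141

Using pₖ = aₖpₖ₋₁ + pₖ₋₂, qₖ = aₖqₖ₋₁ + qₖ₋₂ (with p₋₁=1, p₋₂=0, q₋₁=0, q₋₂=1):
  k=0: a=11, p=11, q=1
  k=1: a=6, p=67, q=6
  k=2: a=2, p=145, q=13
  k=3: a=2, p=357, q=32
  k=4: a=4, p=1573, q=141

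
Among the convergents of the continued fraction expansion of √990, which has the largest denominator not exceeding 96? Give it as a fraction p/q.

881/28

√990 = [31; 2, 6, 2, 62, …] (period length 4).
Convergents:
  p_0/q_0 = 31/1
  p_1/q_1 = 63/2
  p_2/q_2 = 409/13
  p_3/q_3 = 881/28
  p_4/q_4 = 55031/1749
q_3 = 28 ≤ 96 < 1749 = q_4, so the answer is 881/28.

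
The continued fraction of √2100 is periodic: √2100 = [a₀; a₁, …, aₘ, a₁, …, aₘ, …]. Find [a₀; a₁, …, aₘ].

[45; 1, 4, 1, 2, 1, 4, 1, 90]

a₀ = ⌊√2100⌋ = 45.
With m₀=0, d₀=1 and mₖ₊₁ = dₖaₖ − mₖ, dₖ₊₁ = (n − mₖ₊₁²)/dₖ, aₖ₊₁ = ⌊(a₀+mₖ₊₁)/dₖ₊₁⌋:
  k=1: m=45, d=75, a=1
  k=2: m=30, d=16, a=4
  k=3: m=34, d=59, a=1
  k=4: m=25, d=25, a=2
  k=5: m=25, d=59, a=1
  k=6: m=34, d=16, a=4
  k=7: m=30, d=75, a=1
  k=8: m=45, d=1, a=90
d=1 and a=2a₀=90 at k=8, so the next step gives (m, d) = (45, 75) again — its k=1 value — and the period has length 8.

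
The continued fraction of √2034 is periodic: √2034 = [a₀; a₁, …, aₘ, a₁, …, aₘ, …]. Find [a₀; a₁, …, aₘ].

a₀ = ⌊√2034⌋ = 45.
With m₀=0, d₀=1 and mₖ₊₁ = dₖaₖ − mₖ, dₖ₊₁ = (n − mₖ₊₁²)/dₖ, aₖ₊₁ = ⌊(a₀+mₖ₊₁)/dₖ₊₁⌋:
  k=1: m=45, d=9, a=10
  k=2: m=45, d=1, a=90
d=1 and a=2a₀=90 at k=2, so the next step gives (m, d) = (45, 9) again — its k=1 value — and the period has length 2.

[45; 10, 90]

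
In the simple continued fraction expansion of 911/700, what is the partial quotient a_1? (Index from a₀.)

3

911 = 1·700 + 211   →  a_0 = 1
700 = 3·211 + 67   →  a_1 = 3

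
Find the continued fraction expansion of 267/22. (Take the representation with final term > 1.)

[12; 7, 3]

267 = 12×22 + 3
22 = 7×3 + 1
3 = 3×1 + 0  (stop)
So 267/22 = [12; 7, 3].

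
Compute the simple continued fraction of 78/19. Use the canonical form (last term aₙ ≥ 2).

78 = 4×19 + 2
19 = 9×2 + 1
2 = 2×1 + 0  (stop)
So 78/19 = [4; 9, 2].

[4; 9, 2]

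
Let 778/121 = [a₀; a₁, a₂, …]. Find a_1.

2

778 = 6·121 + 52   →  a_0 = 6
121 = 2·52 + 17   →  a_1 = 2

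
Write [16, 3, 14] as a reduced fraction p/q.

Fold from the inside: start with 14/1.
  3 + 1/14 = 43/14
  16 + 14/43 = 702/43

702/43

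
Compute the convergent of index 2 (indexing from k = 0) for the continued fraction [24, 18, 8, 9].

3488/145

Using pₖ = aₖpₖ₋₁ + pₖ₋₂, qₖ = aₖqₖ₋₁ + qₖ₋₂ (with p₋₁=1, p₋₂=0, q₋₁=0, q₋₂=1):
  k=0: a=24, p=24, q=1
  k=1: a=18, p=433, q=18
  k=2: a=8, p=3488, q=145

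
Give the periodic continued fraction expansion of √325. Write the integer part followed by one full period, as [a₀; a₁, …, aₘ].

[18; 36]

a₀ = ⌊√325⌋ = 18.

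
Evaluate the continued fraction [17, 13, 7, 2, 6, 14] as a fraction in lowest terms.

Using pₖ = aₖpₖ₋₁ + pₖ₋₂ and qₖ = aₖqₖ₋₁ + qₖ₋₂:
  k=0: a=17, p=17, q=1
  k=1: a=13, p=222, q=13
  k=2: a=7, p=1571, q=92
  k=3: a=2, p=3364, q=197
  k=4: a=6, p=21755, q=1274
  k=5: a=14, p=307934, q=18033

307934/18033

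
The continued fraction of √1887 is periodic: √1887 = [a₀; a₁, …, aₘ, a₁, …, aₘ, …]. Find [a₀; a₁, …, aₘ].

a₀ = ⌊√1887⌋ = 43.
With m₀=0, d₀=1 and mₖ₊₁ = dₖaₖ − mₖ, dₖ₊₁ = (n − mₖ₊₁²)/dₖ, aₖ₊₁ = ⌊(a₀+mₖ₊₁)/dₖ₊₁⌋:
  k=1: m=43, d=38, a=2
  k=2: m=33, d=21, a=3
  k=3: m=30, d=47, a=1
  k=4: m=17, d=34, a=1
  k=5: m=17, d=47, a=1
  k=6: m=30, d=21, a=3
  k=7: m=33, d=38, a=2
  k=8: m=43, d=1, a=86
d=1 and a=2a₀=86 at k=8, so the next step gives (m, d) = (43, 38) again — its k=1 value — and the period has length 8.

[43; 2, 3, 1, 1, 1, 3, 2, 86]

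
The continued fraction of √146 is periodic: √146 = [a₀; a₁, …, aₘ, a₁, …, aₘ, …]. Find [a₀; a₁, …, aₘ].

a₀ = ⌊√146⌋ = 12.
With m₀=0, d₀=1 and mₖ₊₁ = dₖaₖ − mₖ, dₖ₊₁ = (n − mₖ₊₁²)/dₖ, aₖ₊₁ = ⌊(a₀+mₖ₊₁)/dₖ₊₁⌋:
  k=1: m=12, d=2, a=12
  k=2: m=12, d=1, a=24
d=1 and a=2a₀=24 at k=2, so the next step gives (m, d) = (12, 2) again — its k=1 value — and the period has length 2.

[12; 12, 24]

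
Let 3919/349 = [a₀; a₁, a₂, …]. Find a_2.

2

3919 = 11·349 + 80   →  a_0 = 11
349 = 4·80 + 29   →  a_1 = 4
80 = 2·29 + 22   →  a_2 = 2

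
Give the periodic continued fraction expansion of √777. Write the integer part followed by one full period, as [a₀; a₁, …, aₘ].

a₀ = ⌊√777⌋ = 27.
With m₀=0, d₀=1 and mₖ₊₁ = dₖaₖ − mₖ, dₖ₊₁ = (n − mₖ₊₁²)/dₖ, aₖ₊₁ = ⌊(a₀+mₖ₊₁)/dₖ₊₁⌋:
  k=1: m=27, d=48, a=1
  k=2: m=21, d=7, a=6
  k=3: m=21, d=48, a=1
  k=4: m=27, d=1, a=54
d=1 and a=2a₀=54 at k=4, so the next step gives (m, d) = (27, 48) again — its k=1 value — and the period has length 4.

[27; 1, 6, 1, 54]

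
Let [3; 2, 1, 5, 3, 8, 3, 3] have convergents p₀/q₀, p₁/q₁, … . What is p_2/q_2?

10/3

Using pₖ = aₖpₖ₋₁ + pₖ₋₂, qₖ = aₖqₖ₋₁ + qₖ₋₂ (with p₋₁=1, p₋₂=0, q₋₁=0, q₋₂=1):
  k=0: a=3, p=3, q=1
  k=1: a=2, p=7, q=2
  k=2: a=1, p=10, q=3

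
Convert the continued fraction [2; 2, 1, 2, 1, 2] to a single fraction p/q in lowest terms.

71/30

Using pₖ = aₖpₖ₋₁ + pₖ₋₂ and qₖ = aₖqₖ₋₁ + qₖ₋₂:
  k=0: a=2, p=2, q=1
  k=1: a=2, p=5, q=2
  k=2: a=1, p=7, q=3
  k=3: a=2, p=19, q=8
  k=4: a=1, p=26, q=11
  k=5: a=2, p=71, q=30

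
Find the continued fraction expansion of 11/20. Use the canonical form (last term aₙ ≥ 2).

11 = 0·20 + 11
20 = 1·11 + 9
11 = 1·9 + 2
9 = 4·2 + 1
2 = 2·1 + 0  (stop)
So 11/20 = [0; 1, 1, 4, 2].

[0; 1, 1, 4, 2]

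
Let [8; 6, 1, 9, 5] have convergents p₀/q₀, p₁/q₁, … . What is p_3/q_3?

562/69

Using pₖ = aₖpₖ₋₁ + pₖ₋₂, qₖ = aₖqₖ₋₁ + qₖ₋₂ (with p₋₁=1, p₋₂=0, q₋₁=0, q₋₂=1):
  k=0: a=8, p=8, q=1
  k=1: a=6, p=49, q=6
  k=2: a=1, p=57, q=7
  k=3: a=9, p=562, q=69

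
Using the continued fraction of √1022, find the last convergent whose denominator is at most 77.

1023/32

√1022 = [31; 1, 30, 1, 62, …] (period length 4).
Convergents:
  p_0/q_0 = 31/1
  p_1/q_1 = 32/1
  p_2/q_2 = 991/31
  p_3/q_3 = 1023/32
  p_4/q_4 = 64417/2015
q_3 = 32 ≤ 77 < 2015 = q_4, so the answer is 1023/32.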